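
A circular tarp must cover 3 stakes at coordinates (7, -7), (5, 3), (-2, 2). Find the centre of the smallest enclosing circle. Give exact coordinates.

Call the three points A, B, C in the order given.
Side lengths²: AB² = 104, AC² = 162, BC² = 50.
Since AC² = 162 ≥ 104 + 50 = 154, the angle opposite AC is not acute, so the smallest enclosing circle has AC as diameter.
Centre = midpoint of AC = (2.5, -2.5), r² = 162/4 = 40.5.
Centre = (2.5, -2.5).

(2.5, -2.5)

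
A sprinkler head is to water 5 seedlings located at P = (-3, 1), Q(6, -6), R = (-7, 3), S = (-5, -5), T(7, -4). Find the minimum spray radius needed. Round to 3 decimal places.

7.906

The minimum enclosing circle of a finite set is fixed by two of the points (as a diameter) or three (as a circumcircle).
The farthest pair is Q–R with squared distance 250. The circle on this segment as diameter has centre (-0.5, -1.5) and r² = 250/4 = 62.5.
Check P: distance² to centre = 12.5 ≤ 62.5, so it lies inside.
All remaining points lie in this disk, and no smaller disk contains both endpoints, so this is the minimum enclosing circle.
r = √(62.5) ≈ 7.906.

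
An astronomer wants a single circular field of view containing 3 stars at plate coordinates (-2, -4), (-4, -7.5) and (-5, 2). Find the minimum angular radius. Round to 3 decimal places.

Call the three points A, B, C in the order given.
Side lengths²: AB² = 16.25, AC² = 45, BC² = 91.25.
Since BC² = 91.25 ≥ 45 + 16.25 = 61.25, the angle opposite BC is not acute, so the smallest enclosing circle has BC as diameter.
Centre = midpoint of BC = (-4.5, -2.75), r² = 91.25/4 = 22.8125.
r = √(22.8125) ≈ 4.776.

4.776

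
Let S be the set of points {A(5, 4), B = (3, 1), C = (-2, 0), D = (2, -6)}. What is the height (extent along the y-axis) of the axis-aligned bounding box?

10

max y = 4, min y = -6, so height = 10.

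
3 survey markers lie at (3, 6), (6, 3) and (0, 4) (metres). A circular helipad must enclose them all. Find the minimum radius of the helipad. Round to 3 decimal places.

3.041

Call the three points A, B, C in the order given.
Side lengths²: AB² = 18, AC² = 13, BC² = 37.
Since BC² = 37 ≥ 18 + 13 = 31, the angle opposite BC is not acute, so the smallest enclosing circle has BC as diameter.
Centre = midpoint of BC = (3, 3.5), r² = 37/4 = 9.25.
r = √(9.25) ≈ 3.041.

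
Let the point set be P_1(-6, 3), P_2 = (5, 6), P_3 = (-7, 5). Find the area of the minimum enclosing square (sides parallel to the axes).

144

The bounding box has width 12 and height 3.
An axis-aligned square enclosing the set must have side ≥ max(width, height).
So the minimum side is max(12, 3) = 12.
Area = 12² = 144.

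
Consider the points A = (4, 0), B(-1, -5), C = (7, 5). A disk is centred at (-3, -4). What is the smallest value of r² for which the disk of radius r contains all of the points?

The required radius is the distance from (-3, -4) to the farthest point.
Squared distances: 65, 5, 181.
Maximum is 181, attained at C.

181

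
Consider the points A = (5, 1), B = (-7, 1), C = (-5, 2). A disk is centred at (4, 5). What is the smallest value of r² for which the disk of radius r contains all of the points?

The required radius is the distance from (4, 5) to the farthest point.
Squared distances: 17, 137, 90.
Maximum is 137, attained at B.

137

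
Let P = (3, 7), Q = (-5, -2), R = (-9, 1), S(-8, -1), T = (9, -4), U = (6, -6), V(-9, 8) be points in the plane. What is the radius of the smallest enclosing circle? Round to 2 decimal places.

10.82

By Welzl's lemma the MEC is supported by two points (diametrically opposite) or three points (on a circumcircle).
The farthest pair is T–V with squared distance 468. The circle on this segment as diameter has centre (0, 2) and r² = 468/4 = 117.
Check P: distance² to centre = 34 ≤ 117, so it lies inside.
All remaining points lie in this disk, and no smaller disk contains both endpoints, so this is the minimum enclosing circle.
r = √117 ≈ 10.82.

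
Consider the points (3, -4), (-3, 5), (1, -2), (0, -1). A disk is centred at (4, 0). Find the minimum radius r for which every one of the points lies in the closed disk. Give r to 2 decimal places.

The required radius is the distance from (4, 0) to the farthest point.
Squared distances: 17, 74, 13, 17.
Maximum is 74, attained at (-3, 5).
r = √74 ≈ 8.60.

8.60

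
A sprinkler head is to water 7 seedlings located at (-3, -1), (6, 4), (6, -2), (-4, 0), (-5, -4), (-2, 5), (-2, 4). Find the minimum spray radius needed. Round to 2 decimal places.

6.80

By Welzl's lemma the MEC is supported by two points (diametrically opposite) or three points (on a circumcircle).
The farthest pair is (6, 4)–(-5, -4) with squared distance 185. The circle on this segment as diameter has centre (0.5, 0) and r² = 185/4 = 46.25.
Check (-3, -1): distance² to centre = 13.25 ≤ 46.25, so it lies inside.
All remaining points lie in this disk, and no smaller disk contains both endpoints, so this is the minimum enclosing circle.
r = √(46.25) ≈ 6.80.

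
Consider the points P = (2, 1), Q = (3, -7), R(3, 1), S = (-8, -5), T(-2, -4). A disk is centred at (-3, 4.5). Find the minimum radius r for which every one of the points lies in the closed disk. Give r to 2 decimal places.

12.97

The required radius is the distance from (-3, 4.5) to the farthest point.
Squared distances: 37.25, 168.25, 48.25, 115.25, 73.25.
Maximum is 168.25, attained at Q.
r = √(168.25) ≈ 12.97.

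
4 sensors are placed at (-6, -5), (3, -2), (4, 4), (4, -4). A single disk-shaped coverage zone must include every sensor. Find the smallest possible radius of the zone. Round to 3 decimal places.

A smallest enclosing disk is always determined by at most three of the input points on its boundary.
The farthest pair is (-6, -5)–(4, 4) with squared distance 181. The circle on this segment as diameter has centre (-1, -0.5) and r² = 181/4 = 45.25.
Check (3, -2): distance² to centre = 18.25 ≤ 45.25, so it lies inside.
All remaining points lie in this disk, and no smaller disk contains both endpoints, so this is the minimum enclosing circle.
r = √(45.25) ≈ 6.727.

6.727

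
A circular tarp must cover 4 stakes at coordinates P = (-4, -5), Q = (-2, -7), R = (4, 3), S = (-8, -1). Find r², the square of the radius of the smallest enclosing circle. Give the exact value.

42.5

A smallest enclosing disk is always determined by at most three of the input points on its boundary.
The minimum enclosing circle is determined by three boundary points: Q, R, S.
Their circumcentre is (-1.5, -0.5) with r² = 42.5.
The farthest remaining point P is at distance² 26.5 ≤ 42.5.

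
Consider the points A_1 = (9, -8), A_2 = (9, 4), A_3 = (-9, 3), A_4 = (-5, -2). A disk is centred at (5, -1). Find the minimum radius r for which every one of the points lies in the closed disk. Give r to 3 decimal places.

14.560

The required radius is the distance from (5, -1) to the farthest point.
Squared distances: 65, 41, 212, 101.
Maximum is 212, attained at A_3.
r = √212 ≈ 14.560.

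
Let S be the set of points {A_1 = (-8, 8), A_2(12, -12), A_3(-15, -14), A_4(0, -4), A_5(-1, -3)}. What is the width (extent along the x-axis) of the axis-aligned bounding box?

max x = 12, min x = -15, so width = 27.

27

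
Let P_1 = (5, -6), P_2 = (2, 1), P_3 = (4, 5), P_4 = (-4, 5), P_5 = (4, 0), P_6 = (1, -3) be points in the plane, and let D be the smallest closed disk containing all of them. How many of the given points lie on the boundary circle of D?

By Welzl's lemma the MEC is supported by two points (diametrically opposite) or three points (on a circumcircle).
The farthest pair is P_1–P_4 with squared distance 202. The circle on this segment as diameter has centre (0.5, -0.5) and r² = 202/4 = 50.5.
Check P_2: distance² to centre = 4.5 ≤ 50.5, so it lies inside.
All remaining points lie in this disk, and no smaller disk contains both endpoints, so this is the minimum enclosing circle.
The points at distance exactly r from the centre are P_1, P_4 — 2 points.

2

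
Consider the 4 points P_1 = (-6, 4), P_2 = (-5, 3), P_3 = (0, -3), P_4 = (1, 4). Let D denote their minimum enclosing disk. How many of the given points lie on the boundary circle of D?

3

By Welzl's lemma the MEC is supported by two points (diametrically opposite) or three points (on a circumcircle).
The minimum enclosing circle is determined by three boundary points: P_1, P_3, P_4.
Their circumcentre is (-2.5, 13/14) with r² = 2125/98.
The farthest remaining point P_2 is at distance² 1033/98 ≤ 2125/98.
The points at distance exactly r from the centre are P_1, P_3, P_4 — 3 points.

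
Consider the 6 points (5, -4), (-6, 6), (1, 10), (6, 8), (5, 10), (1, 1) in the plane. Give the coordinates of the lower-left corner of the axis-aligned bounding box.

x-range [-6, 6], y-range [-4, 10].
The lower-left corner is (-6, -4).

(-6, -4)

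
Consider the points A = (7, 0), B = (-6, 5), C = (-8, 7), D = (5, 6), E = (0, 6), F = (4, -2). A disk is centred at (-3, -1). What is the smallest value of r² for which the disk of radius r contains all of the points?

113

The required radius is the distance from (-3, -1) to the farthest point.
Squared distances: 101, 45, 89, 113, 58, 50.
Maximum is 113, attained at D.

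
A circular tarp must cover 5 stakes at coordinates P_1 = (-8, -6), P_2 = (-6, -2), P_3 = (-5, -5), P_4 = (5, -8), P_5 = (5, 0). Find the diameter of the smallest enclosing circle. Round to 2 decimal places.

14.49

The minimum enclosing circle is determined by three boundary points: P_1, P_4, P_5.
Their circumcentre is (-27/26, -4) with r² = 35465/676.
The farthest remaining point P_2 is at distance² 19345/676 ≤ 35465/676.
Diameter = 2r = 2√(35465/676) ≈ 14.49.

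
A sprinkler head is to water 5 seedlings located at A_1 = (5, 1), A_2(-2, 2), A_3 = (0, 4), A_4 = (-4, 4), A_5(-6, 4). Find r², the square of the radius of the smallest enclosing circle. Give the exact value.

The farthest pair is A_1–A_5 with squared distance 130. The circle on this segment as diameter has centre (-0.5, 2.5) and r² = 130/4 = 32.5.
Check A_2: distance² to centre = 2.5 ≤ 32.5, so it lies inside.
All remaining points lie in this disk, and no smaller disk contains both endpoints, so this is the minimum enclosing circle.

32.5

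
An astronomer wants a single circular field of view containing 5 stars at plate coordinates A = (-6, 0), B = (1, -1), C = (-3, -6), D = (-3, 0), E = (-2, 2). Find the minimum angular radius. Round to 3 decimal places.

4.031

By Welzl's lemma the MEC is supported by two points (diametrically opposite) or three points (on a circumcircle).
The farthest pair is C–E with squared distance 65. The circle on this segment as diameter has centre (-2.5, -2) and r² = 65/4 = 16.25.
Check A: distance² to centre = 16.25 ≤ 16.25, so it lies inside.
All remaining points lie in this disk, and no smaller disk contains both endpoints, so this is the minimum enclosing circle.
r = √(16.25) ≈ 4.031.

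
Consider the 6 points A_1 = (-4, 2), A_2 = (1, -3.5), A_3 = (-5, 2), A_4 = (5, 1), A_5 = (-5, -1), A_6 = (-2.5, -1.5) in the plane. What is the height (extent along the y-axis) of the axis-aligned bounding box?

5.5

max y = 2, min y = -3.5, so height = 5.5.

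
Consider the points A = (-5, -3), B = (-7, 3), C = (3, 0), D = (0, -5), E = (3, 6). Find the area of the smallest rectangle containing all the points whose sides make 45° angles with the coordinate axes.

In coordinates u = x + y, v = x − y the rectangle is axis-aligned; the map (x,y)→(u,v) scales areas by 2.
u-values: -8, -4, 3, -5, 9; range = 9 − (-8) = 17.
v-values: -2, -10, 3, 5, -3; range = 5 − (-10) = 15.
Area = (17 × 15) / 2 = 127.5.

127.5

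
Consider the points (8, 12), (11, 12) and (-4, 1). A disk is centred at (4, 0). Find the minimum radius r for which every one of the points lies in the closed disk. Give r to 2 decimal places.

The required radius is the distance from (4, 0) to the farthest point.
Squared distances: 160, 193, 65.
Maximum is 193, attained at (11, 12).
r = √193 ≈ 13.89.

13.89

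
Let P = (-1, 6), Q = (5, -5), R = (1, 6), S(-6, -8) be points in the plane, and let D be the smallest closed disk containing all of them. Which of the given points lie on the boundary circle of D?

By Welzl's lemma the MEC is supported by two points (diametrically opposite) or three points (on a circumcircle).
The minimum enclosing circle is determined by three boundary points: Q, R, S.
Their circumcentre is (-73/38, -49/38) with r² = 44525/722.
The farthest remaining point P is at distance² 38977/722 ≤ 44525/722.
The points at distance exactly r from the centre are Q, R, S — 3 points.

Q, R, S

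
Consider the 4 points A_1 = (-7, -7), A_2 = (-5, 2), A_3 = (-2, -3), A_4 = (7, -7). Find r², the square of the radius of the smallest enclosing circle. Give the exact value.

The minimum enclosing circle of a finite set is fixed by two of the points (as a diameter) or three (as a circumcircle).
The minimum enclosing circle is determined by three boundary points: A_1, A_2, A_4.
Their circumcentre is (0, -23/6) with r² = 2125/36.
The farthest remaining point A_3 is at distance² 169/36 ≤ 2125/36.

2125/36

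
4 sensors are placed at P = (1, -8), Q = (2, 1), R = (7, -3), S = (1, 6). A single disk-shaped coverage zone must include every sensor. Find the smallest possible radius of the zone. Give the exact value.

7

By Welzl's lemma the MEC is supported by two points (diametrically opposite) or three points (on a circumcircle).
The farthest pair is P–S with squared distance 196. The circle on this segment as diameter has centre (1, -1) and r² = 196/4 = 49.
Check Q: distance² to centre = 5 ≤ 49, so it lies inside.
All remaining points lie in this disk, and no smaller disk contains both endpoints, so this is the minimum enclosing circle.
r = √49 = 7.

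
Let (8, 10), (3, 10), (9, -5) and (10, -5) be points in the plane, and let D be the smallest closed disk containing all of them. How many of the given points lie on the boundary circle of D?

The farthest pair is (3, 10)–(10, -5) with squared distance 274. The circle on this segment as diameter has centre (6.5, 2.5) and r² = 274/4 = 68.5.
Check (8, 10): distance² to centre = 58.5 ≤ 68.5, so it lies inside.
All remaining points lie in this disk, and no smaller disk contains both endpoints, so this is the minimum enclosing circle.
The points at distance exactly r from the centre are (3, 10), (10, -5) — 2 points.

2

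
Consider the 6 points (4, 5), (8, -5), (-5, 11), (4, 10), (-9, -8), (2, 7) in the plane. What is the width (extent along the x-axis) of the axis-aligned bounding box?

17

max x = 8, min x = -9, so width = 17.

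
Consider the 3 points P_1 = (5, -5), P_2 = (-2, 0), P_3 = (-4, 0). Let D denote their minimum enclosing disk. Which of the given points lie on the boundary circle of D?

P_1, P_3

Side lengths²: P_1P_2² = 74, P_1P_3² = 106, P_2P_3² = 4.
Since P_1P_3² = 106 ≥ 74 + 4 = 78, the angle opposite P_1P_3 is not acute, so the smallest enclosing circle has P_1P_3 as diameter.
Centre = midpoint of P_1P_3 = (0.5, -2.5), r² = 106/4 = 26.5.
The points at distance exactly r from the centre are P_1, P_3 — 2 points.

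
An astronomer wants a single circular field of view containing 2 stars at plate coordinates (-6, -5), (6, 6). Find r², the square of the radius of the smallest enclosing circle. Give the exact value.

The smallest circle enclosing two points has them as diameter endpoints.
Centre = midpoint = (0, 0.5); r² = |(-6, -5)−(6, 6)|²/4 = 265/4 = 66.25.

66.25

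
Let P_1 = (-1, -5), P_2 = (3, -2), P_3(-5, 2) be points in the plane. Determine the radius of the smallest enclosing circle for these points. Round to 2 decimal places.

4.51

Side lengths²: P_1P_2² = 25, P_1P_3² = 65, P_2P_3² = 80.
Since P_2P_3² = 80 < 65 + 25 = 90, the triangle is acute, so the smallest enclosing circle is the circumcircle.
Circumcentre = (-1.25, -0.5), r² = 20.3125.
r = √(20.3125) ≈ 4.51.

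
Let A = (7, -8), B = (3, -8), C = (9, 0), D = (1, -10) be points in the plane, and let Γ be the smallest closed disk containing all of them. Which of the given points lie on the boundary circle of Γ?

C, D

The minimum enclosing circle of a finite set is fixed by two of the points (as a diameter) or three (as a circumcircle).
The farthest pair is C–D with squared distance 164. The circle on this segment as diameter has centre (5, -5) and r² = 164/4 = 41.
Check A: distance² to centre = 13 ≤ 41, so it lies inside.
All remaining points lie in this disk, and no smaller disk contains both endpoints, so this is the minimum enclosing circle.
The points at distance exactly r from the centre are C, D — 2 points.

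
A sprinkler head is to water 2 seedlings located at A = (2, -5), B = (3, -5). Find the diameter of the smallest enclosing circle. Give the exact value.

The smallest circle enclosing two points has them as diameter endpoints.
Centre = midpoint = (2.5, -5); r² = |AB|²/4 = 1/4 = 0.25.
Diameter = 2r = 2√(0.25) = 1.

1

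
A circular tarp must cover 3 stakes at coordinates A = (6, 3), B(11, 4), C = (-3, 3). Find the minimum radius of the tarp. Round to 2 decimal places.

7.02

Side lengths²: AB² = 26, AC² = 81, BC² = 197.
Since BC² = 197 ≥ 81 + 26 = 107, the angle opposite BC is not acute, so the smallest enclosing circle has BC as diameter.
Centre = midpoint of BC = (4, 3.5), r² = 197/4 = 49.25.
r = √(49.25) ≈ 7.02.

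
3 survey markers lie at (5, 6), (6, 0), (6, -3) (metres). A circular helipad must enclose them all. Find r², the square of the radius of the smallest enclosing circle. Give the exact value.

Call the three points A, B, C in the order given.
Side lengths²: AB² = 37, AC² = 82, BC² = 9.
Since AC² = 82 ≥ 37 + 9 = 46, the angle opposite AC is not acute, so the smallest enclosing circle has AC as diameter.
Centre = midpoint of AC = (5.5, 1.5), r² = 82/4 = 20.5.

20.5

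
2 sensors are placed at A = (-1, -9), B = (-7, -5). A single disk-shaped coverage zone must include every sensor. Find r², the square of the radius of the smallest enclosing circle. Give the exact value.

The smallest circle enclosing two points has them as diameter endpoints.
Centre = midpoint = (-4, -7); r² = |AB|²/4 = 52/4 = 13.

13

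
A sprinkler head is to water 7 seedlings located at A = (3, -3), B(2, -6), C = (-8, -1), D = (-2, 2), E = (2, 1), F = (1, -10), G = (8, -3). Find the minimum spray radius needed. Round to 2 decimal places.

8.06

The farthest pair is C–G with squared distance 260. The circle on this segment as diameter has centre (0, -2) and r² = 260/4 = 65.
Check A: distance² to centre = 10 ≤ 65, so it lies inside.
All remaining points lie in this disk, and no smaller disk contains both endpoints, so this is the minimum enclosing circle.
r = √65 ≈ 8.06.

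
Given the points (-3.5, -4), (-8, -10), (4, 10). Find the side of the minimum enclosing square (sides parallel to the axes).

The bounding box has width 12 and height 20.
An axis-aligned square enclosing the set must have side ≥ max(width, height).
So the minimum side is max(12, 20) = 20.

20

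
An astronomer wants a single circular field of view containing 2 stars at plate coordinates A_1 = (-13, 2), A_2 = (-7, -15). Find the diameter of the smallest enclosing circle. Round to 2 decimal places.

The smallest circle enclosing two points has them as diameter endpoints.
Centre = midpoint = (-10, -6.5); r² = |A_1A_2|²/4 = 325/4 = 81.25.
Diameter = 2r = 2√(81.25) ≈ 18.03.

18.03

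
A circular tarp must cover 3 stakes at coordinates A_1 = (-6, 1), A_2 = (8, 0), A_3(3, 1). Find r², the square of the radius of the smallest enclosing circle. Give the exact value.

49.25

Side lengths²: A_1A_2² = 197, A_1A_3² = 81, A_2A_3² = 26.
Since A_1A_2² = 197 ≥ 81 + 26 = 107, the angle opposite A_1A_2 is not acute, so the smallest enclosing circle has A_1A_2 as diameter.
Centre = midpoint of A_1A_2 = (1, 0.5), r² = 197/4 = 49.25.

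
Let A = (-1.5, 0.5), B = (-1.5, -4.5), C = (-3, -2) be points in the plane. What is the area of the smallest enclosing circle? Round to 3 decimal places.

Side lengths²: AB² = 25, AC² = 8.5, BC² = 8.5.
Since AB² = 25 ≥ 8.5 + 8.5 = 17, the angle opposite AB is not acute, so the smallest enclosing circle has AB as diameter.
Centre = midpoint of AB = (-1.5, -2), r² = 25/4 = 6.25.
Area = π·r² = π·6.25 ≈ 19.635.

19.635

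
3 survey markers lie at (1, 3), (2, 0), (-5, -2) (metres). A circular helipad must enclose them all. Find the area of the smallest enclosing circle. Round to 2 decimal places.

48.00

Call the three points A, B, C in the order given.
Side lengths²: AB² = 10, AC² = 61, BC² = 53.
Since AC² = 61 < 53 + 10 = 63, the triangle is acute, so the smallest enclosing circle is the circumcircle.
Circumcentre = (-87/46, 17/46), r² = 16165/1058.
Area = π·r² = π·16165/1058 ≈ 48.00.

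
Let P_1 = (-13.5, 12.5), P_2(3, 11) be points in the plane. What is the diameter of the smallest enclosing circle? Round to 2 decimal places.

16.57

The smallest circle enclosing two points has them as diameter endpoints.
Centre = midpoint = (-5.25, 11.75); r² = |P_1P_2|²/4 = 274.5/4 = 68.625.
Diameter = 2r = 2√(68.625) ≈ 16.57.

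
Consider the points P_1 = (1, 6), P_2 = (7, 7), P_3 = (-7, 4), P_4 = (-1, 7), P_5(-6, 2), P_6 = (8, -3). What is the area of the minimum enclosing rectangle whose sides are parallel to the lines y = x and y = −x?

In coordinates u = x + y, v = x − y the rectangle is axis-aligned; the map (x,y)→(u,v) scales areas by 2.
u-values: 7, 14, -3, 6, -4, 5; range = 14 − (-4) = 18.
v-values: -5, 0, -11, -8, -8, 11; range = 11 − (-11) = 22.
Area = (18 × 22) / 2 = 198.

198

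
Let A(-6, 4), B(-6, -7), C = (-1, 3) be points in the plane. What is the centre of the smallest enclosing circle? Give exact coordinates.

Side lengths²: AB² = 121, AC² = 26, BC² = 125.
Since BC² = 125 < 121 + 26 = 147, the triangle is acute, so the smallest enclosing circle is the circumcircle.
Circumcentre = (-4.5, -1.5), r² = 32.5.
Centre = (-4.5, -1.5).

(-4.5, -1.5)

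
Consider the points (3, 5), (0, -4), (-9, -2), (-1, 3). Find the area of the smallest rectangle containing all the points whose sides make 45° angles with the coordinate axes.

104.5

In coordinates u = x + y, v = x − y the rectangle is axis-aligned; the map (x,y)→(u,v) scales areas by 2.
u-values: 8, -4, -11, 2; range = 8 − (-11) = 19.
v-values: -2, 4, -7, -4; range = 4 − (-7) = 11.
Area = (19 × 11) / 2 = 104.5.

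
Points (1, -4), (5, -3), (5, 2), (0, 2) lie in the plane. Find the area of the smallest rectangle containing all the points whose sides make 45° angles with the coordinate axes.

50

In coordinates u = x + y, v = x − y the rectangle is axis-aligned; the map (x,y)→(u,v) scales areas by 2.
u-values: -3, 2, 7, 2; range = 7 − (-3) = 10.
v-values: 5, 8, 3, -2; range = 8 − (-2) = 10.
Area = (10 × 10) / 2 = 50.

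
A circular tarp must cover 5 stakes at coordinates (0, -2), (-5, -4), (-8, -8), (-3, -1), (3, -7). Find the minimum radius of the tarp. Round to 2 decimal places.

5.60

The minimum enclosing circle is determined by three boundary points: (-8, -8), (-3, -1), (3, -7).
Their circumcentre is (-31/12, -79/12) with r² = 2257/72.
The farthest remaining point (0, -2) is at distance² 1993/72 ≤ 2257/72.
r = √(2257/72) ≈ 5.60.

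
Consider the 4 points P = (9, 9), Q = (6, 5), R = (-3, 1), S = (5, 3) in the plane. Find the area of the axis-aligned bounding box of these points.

x ranges over [-3, 9], width 12.
y ranges over [1, 9], height 8.
Area = 12 × 8 = 96.

96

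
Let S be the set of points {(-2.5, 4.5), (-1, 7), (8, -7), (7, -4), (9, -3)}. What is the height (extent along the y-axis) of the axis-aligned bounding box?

14

max y = 7, min y = -7, so height = 14.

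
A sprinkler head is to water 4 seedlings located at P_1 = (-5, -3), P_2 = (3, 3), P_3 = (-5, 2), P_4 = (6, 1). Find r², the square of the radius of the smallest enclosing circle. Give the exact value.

8357/242

The minimum enclosing circle of a finite set is fixed by two of the points (as a diameter) or three (as a circumcircle).
The minimum enclosing circle is determined by three boundary points: P_1, P_3, P_4.
Their circumcentre is (7/22, -0.5) with r² = 8357/242.
The farthest remaining point P_2 is at distance² 4705/242 ≤ 8357/242.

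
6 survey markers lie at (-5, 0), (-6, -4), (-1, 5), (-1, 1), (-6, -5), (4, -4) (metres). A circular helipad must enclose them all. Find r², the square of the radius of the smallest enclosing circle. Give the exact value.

A smallest enclosing disk is always determined by at most three of the input points on its boundary.
The minimum enclosing circle is determined by three boundary points: (-1, 5), (-6, -5), (4, -4).
Their circumcentre is (-51/38, -41/38) with r² = 26765/722.
The farthest remaining point (-6, -4) is at distance² 21825/722 ≤ 26765/722.

26765/722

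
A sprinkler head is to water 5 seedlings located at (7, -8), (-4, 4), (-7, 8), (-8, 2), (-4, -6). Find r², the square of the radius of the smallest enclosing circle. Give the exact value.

113

A smallest enclosing disk is always determined by at most three of the input points on its boundary.
The farthest pair is (7, -8)–(-7, 8) with squared distance 452. The circle on this segment as diameter has centre (0, 0) and r² = 452/4 = 113.
Check (-4, 4): distance² to centre = 32 ≤ 113, so it lies inside.
All remaining points lie in this disk, and no smaller disk contains both endpoints, so this is the minimum enclosing circle.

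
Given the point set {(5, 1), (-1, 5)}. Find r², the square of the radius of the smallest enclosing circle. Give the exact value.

The smallest circle enclosing two points has them as diameter endpoints.
Centre = midpoint = (2, 3); r² = |(5, 1)−(-1, 5)|²/4 = 52/4 = 13.

13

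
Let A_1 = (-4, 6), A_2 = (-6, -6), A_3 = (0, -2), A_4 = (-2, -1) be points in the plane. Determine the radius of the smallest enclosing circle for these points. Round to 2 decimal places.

6.08

By Welzl's lemma the MEC is supported by two points (diametrically opposite) or three points (on a circumcircle).
The farthest pair is A_1–A_2 with squared distance 148. The circle on this segment as diameter has centre (-5, 0) and r² = 148/4 = 37.
Check A_3: distance² to centre = 29 ≤ 37, so it lies inside.
All remaining points lie in this disk, and no smaller disk contains both endpoints, so this is the minimum enclosing circle.
r = √37 ≈ 6.08.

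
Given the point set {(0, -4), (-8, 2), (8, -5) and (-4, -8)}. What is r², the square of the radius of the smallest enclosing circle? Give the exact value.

76.25

A smallest enclosing disk is always determined by at most three of the input points on its boundary.
The farthest pair is (-8, 2)–(8, -5) with squared distance 305. The circle on this segment as diameter has centre (0, -1.5) and r² = 305/4 = 76.25.
Check (0, -4): distance² to centre = 6.25 ≤ 76.25, so it lies inside.
All remaining points lie in this disk, and no smaller disk contains both endpoints, so this is the minimum enclosing circle.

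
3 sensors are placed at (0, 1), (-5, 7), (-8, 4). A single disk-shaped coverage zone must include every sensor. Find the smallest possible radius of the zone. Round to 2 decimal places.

Call the three points A, B, C in the order given.
Side lengths²: AB² = 61, AC² = 73, BC² = 18.
Since AC² = 73 < 61 + 18 = 79, the triangle is acute, so the smallest enclosing circle is the circumcircle.
Circumcentre = (-85/22, 63/22), r² = 4453/242.
r = √(4453/242) ≈ 4.29.

4.29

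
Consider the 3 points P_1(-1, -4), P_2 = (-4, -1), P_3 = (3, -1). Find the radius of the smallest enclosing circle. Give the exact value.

Side lengths²: P_1P_2² = 18, P_1P_3² = 25, P_2P_3² = 49.
Since P_2P_3² = 49 ≥ 25 + 18 = 43, the angle opposite P_2P_3 is not acute, so the smallest enclosing circle has P_2P_3 as diameter.
Centre = midpoint of P_2P_3 = (-0.5, -1), r² = 49/4 = 12.25.
r = √(12.25) = 3.5.

3.5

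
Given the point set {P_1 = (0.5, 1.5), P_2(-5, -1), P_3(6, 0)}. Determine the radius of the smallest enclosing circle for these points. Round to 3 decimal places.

5.523

Side lengths²: P_1P_2² = 36.5, P_1P_3² = 32.5, P_2P_3² = 122.
Since P_2P_3² = 122 ≥ 36.5 + 32.5 = 69, the angle opposite P_2P_3 is not acute, so the smallest enclosing circle has P_2P_3 as diameter.
Centre = midpoint of P_2P_3 = (0.5, -0.5), r² = 122/4 = 30.5.
r = √(30.5) ≈ 5.523.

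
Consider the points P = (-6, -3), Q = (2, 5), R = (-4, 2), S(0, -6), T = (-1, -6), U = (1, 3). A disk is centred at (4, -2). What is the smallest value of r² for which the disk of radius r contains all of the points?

101

The required radius is the distance from (4, -2) to the farthest point.
Squared distances: 101, 53, 80, 32, 41, 34.
Maximum is 101, attained at P.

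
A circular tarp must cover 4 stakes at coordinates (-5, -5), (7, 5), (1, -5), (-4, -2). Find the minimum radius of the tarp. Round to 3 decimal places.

The farthest pair is (-5, -5)–(7, 5) with squared distance 244. The circle on this segment as diameter has centre (1, 0) and r² = 244/4 = 61.
Check (1, -5): distance² to centre = 25 ≤ 61, so it lies inside.
All remaining points lie in this disk, and no smaller disk contains both endpoints, so this is the minimum enclosing circle.
r = √61 ≈ 7.810.

7.810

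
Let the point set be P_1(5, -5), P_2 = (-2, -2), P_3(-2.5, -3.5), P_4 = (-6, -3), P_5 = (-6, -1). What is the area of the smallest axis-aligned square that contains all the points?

The bounding box has width 11 and height 4.
An axis-aligned square enclosing the set must have side ≥ max(width, height).
So the minimum side is max(11, 4) = 11.
Area = 11² = 121.

121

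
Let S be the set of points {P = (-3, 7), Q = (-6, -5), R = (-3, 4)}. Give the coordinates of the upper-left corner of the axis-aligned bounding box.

(-6, 7)

x-range [-6, -3], y-range [-5, 7].
The upper-left corner is (-6, 7).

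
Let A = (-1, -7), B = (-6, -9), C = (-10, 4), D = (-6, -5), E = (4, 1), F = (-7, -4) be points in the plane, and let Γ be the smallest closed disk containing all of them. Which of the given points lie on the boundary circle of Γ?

B, C, E

The minimum enclosing circle is determined by three boundary points: B, C, E.
Their circumcentre is (-129/34, -41/34) with r² = 37925/578.
The farthest remaining point A is at distance² 23917/578 ≤ 37925/578.
The points at distance exactly r from the centre are B, C, E — 3 points.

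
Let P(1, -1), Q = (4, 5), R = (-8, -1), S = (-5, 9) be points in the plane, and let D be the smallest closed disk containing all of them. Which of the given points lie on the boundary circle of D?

A smallest enclosing disk is always determined by at most three of the input points on its boundary.
The minimum enclosing circle is determined by three boundary points: Q, R, S.
Their circumcentre is (-81/34, 47/17) with r² = 52865/1156.
The farthest remaining point P is at distance² 29609/1156 ≤ 52865/1156.
The points at distance exactly r from the centre are Q, R, S — 3 points.

Q, R, S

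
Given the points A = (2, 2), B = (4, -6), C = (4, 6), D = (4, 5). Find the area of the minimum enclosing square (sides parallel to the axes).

144

The bounding box has width 2 and height 12.
An axis-aligned square enclosing the set must have side ≥ max(width, height).
So the minimum side is max(2, 12) = 12.
Area = 12² = 144.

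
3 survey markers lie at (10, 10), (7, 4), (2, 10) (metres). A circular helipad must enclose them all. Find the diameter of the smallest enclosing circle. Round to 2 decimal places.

Call the three points A, B, C in the order given.
Side lengths²: AB² = 45, AC² = 64, BC² = 61.
Since AC² = 64 < 61 + 45 = 106, the triangle is acute, so the smallest enclosing circle is the circumcircle.
Circumcentre = (6, 8.25), r² = 19.0625.
Diameter = 2r = 2√(19.0625) ≈ 8.73.

8.73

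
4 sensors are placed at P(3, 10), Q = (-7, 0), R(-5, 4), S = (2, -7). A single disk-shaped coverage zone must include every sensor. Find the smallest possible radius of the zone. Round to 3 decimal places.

By Welzl's lemma the MEC is supported by two points (diametrically opposite) or three points (on a circumcircle).
The minimum enclosing circle is determined by three boundary points: P, Q, S.
Their circumcentre is (1.4375, 1.5625) with r² = 73.6328125.
The farthest remaining point R is at distance² 47.3828125 ≤ 73.6328125.
r = √(73.6328125) ≈ 8.581.

8.581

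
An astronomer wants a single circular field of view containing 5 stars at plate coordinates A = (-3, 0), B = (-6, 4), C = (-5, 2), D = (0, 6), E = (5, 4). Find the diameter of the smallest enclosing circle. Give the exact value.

The farthest pair is B–E with squared distance 121. The circle on this segment as diameter has centre (-0.5, 4) and r² = 121/4 = 30.25.
Check A: distance² to centre = 22.25 ≤ 30.25, so it lies inside.
All remaining points lie in this disk, and no smaller disk contains both endpoints, so this is the minimum enclosing circle.
Diameter = 2r = 2√(30.25) = 11.

11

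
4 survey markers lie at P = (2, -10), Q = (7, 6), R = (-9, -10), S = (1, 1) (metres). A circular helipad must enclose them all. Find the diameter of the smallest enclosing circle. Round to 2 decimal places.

The farthest pair is Q–R with squared distance 512. The circle on this segment as diameter has centre (-1, -2) and r² = 512/4 = 128.
Check P: distance² to centre = 73 ≤ 128, so it lies inside.
All remaining points lie in this disk, and no smaller disk contains both endpoints, so this is the minimum enclosing circle.
Diameter = 2r = 2√128 ≈ 22.63.

22.63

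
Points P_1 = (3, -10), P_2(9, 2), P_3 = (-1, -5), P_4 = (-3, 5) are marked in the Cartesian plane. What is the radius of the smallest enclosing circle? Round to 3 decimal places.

8.275

The minimum enclosing circle is determined by three boundary points: P_1, P_2, P_4.
Their circumcentre is (5/3, -11/6) with r² = 2465/36.
The farthest remaining point P_3 is at distance² 617/36 ≤ 2465/36.
r = √(2465/36) ≈ 8.275.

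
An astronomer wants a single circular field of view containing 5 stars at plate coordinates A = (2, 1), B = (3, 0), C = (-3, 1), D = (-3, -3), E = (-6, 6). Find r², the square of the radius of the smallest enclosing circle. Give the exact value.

2925/98

The minimum enclosing circle is determined by three boundary points: B, D, E.
Their circumcentre is (-27/14, 33/14) with r² = 2925/98.
The farthest remaining point A is at distance² 1693/98 ≤ 2925/98.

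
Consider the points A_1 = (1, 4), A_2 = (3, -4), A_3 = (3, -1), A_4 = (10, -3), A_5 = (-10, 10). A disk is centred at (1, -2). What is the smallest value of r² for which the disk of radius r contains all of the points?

265

The required radius is the distance from (1, -2) to the farthest point.
Squared distances: 36, 8, 5, 82, 265.
Maximum is 265, attained at A_5.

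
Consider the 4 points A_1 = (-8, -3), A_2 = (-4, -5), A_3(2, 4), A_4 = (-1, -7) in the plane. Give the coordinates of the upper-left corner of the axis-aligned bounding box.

(-8, 4)

x-range [-8, 2], y-range [-7, 4].
The upper-left corner is (-8, 4).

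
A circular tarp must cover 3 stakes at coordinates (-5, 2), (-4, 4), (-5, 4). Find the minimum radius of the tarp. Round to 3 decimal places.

Call the three points A, B, C in the order given.
Side lengths²: AB² = 5, AC² = 4, BC² = 1.
Since AB² = 5 ≥ 4 + 1 = 5, the angle opposite AB is not acute, so the smallest enclosing circle has AB as diameter.
Centre = midpoint of AB = (-4.5, 3), r² = 5/4 = 1.25.
r = √(1.25) ≈ 1.118.

1.118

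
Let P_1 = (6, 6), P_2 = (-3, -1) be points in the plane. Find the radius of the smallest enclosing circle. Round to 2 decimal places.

5.70

The smallest circle enclosing two points has them as diameter endpoints.
Centre = midpoint = (1.5, 2.5); r² = |P_1P_2|²/4 = 130/4 = 32.5.
r = √(32.5) ≈ 5.70.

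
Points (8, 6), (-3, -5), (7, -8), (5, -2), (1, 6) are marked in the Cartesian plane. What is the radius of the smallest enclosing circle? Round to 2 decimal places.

The minimum enclosing circle is determined by three boundary points: (8, 6), (-3, -5), (7, -8).
Their circumcentre is (97/26, -19/26) with r² = 21473/338.
The farthest remaining point (1, 6) is at distance² 17833/338 ≤ 21473/338.
r = √(21473/338) ≈ 7.97.

7.97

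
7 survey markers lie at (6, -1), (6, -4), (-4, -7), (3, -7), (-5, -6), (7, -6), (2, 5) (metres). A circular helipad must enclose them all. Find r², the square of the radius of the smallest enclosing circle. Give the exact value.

6205/121

The minimum enclosing circle is determined by three boundary points: (-5, -6), (7, -6), (2, 5).
Their circumcentre is (1, -23/11) with r² = 6205/121.
The farthest remaining point (-4, -7) is at distance² 5941/121 ≤ 6205/121.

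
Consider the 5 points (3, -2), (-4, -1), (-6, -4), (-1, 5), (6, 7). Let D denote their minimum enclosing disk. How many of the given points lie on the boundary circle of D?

A smallest enclosing disk is always determined by at most three of the input points on its boundary.
The farthest pair is (-6, -4)–(6, 7) with squared distance 265. The circle on this segment as diameter has centre (0, 1.5) and r² = 265/4 = 66.25.
Check (3, -2): distance² to centre = 21.25 ≤ 66.25, so it lies inside.
All remaining points lie in this disk, and no smaller disk contains both endpoints, so this is the minimum enclosing circle.
The points at distance exactly r from the centre are (-6, -4), (6, 7) — 2 points.

2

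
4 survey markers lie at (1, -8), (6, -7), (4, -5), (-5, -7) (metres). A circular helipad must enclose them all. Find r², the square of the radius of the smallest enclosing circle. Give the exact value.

30.25

The minimum enclosing circle of a finite set is fixed by two of the points (as a diameter) or three (as a circumcircle).
The farthest pair is (6, -7)–(-5, -7) with squared distance 121. The circle on this segment as diameter has centre (0.5, -7) and r² = 121/4 = 30.25.
Check (1, -8): distance² to centre = 1.25 ≤ 30.25, so it lies inside.
All remaining points lie in this disk, and no smaller disk contains both endpoints, so this is the minimum enclosing circle.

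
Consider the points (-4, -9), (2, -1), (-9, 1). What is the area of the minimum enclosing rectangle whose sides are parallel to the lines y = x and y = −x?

105

In coordinates u = x + y, v = x − y the rectangle is axis-aligned; the map (x,y)→(u,v) scales areas by 2.
u-values: -13, 1, -8; range = 1 − (-13) = 14.
v-values: 5, 3, -10; range = 5 − (-10) = 15.
Area = (14 × 15) / 2 = 105.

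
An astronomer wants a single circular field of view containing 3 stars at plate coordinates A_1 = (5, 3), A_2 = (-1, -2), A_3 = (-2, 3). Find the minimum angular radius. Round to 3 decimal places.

Side lengths²: A_1A_2² = 61, A_1A_3² = 49, A_2A_3² = 26.
Since A_1A_2² = 61 < 49 + 26 = 75, the triangle is acute, so the smallest enclosing circle is the circumcircle.
Circumcentre = (1.5, 1.1), r² = 15.86.
r = √(15.86) ≈ 3.982.

3.982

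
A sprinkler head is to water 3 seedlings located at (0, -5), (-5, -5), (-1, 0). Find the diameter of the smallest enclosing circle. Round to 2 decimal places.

6.53

Call the three points A, B, C in the order given.
Side lengths²: AB² = 25, AC² = 26, BC² = 41.
Since BC² = 41 < 26 + 25 = 51, the triangle is acute, so the smallest enclosing circle is the circumcircle.
Circumcentre = (-2.5, -2.9), r² = 10.66.
Diameter = 2r = 2√(10.66) ≈ 6.53.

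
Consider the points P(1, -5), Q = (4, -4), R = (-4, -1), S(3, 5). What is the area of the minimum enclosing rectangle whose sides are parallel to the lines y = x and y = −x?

71.5

In coordinates u = x + y, v = x − y the rectangle is axis-aligned; the map (x,y)→(u,v) scales areas by 2.
u-values: -4, 0, -5, 8; range = 8 − (-5) = 13.
v-values: 6, 8, -3, -2; range = 8 − (-3) = 11.
Area = (13 × 11) / 2 = 71.5.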